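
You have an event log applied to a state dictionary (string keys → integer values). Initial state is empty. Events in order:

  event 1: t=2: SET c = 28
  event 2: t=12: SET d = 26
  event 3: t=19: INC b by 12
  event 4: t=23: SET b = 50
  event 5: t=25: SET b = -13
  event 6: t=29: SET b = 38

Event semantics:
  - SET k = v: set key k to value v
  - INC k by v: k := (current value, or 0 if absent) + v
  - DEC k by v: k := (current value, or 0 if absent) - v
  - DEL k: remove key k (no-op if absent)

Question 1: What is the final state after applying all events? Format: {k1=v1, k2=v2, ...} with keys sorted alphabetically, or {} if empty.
Answer: {b=38, c=28, d=26}

Derivation:
  after event 1 (t=2: SET c = 28): {c=28}
  after event 2 (t=12: SET d = 26): {c=28, d=26}
  after event 3 (t=19: INC b by 12): {b=12, c=28, d=26}
  after event 4 (t=23: SET b = 50): {b=50, c=28, d=26}
  after event 5 (t=25: SET b = -13): {b=-13, c=28, d=26}
  after event 6 (t=29: SET b = 38): {b=38, c=28, d=26}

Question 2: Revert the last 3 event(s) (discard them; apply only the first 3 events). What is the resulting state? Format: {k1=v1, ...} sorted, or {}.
Answer: {b=12, c=28, d=26}

Derivation:
Keep first 3 events (discard last 3):
  after event 1 (t=2: SET c = 28): {c=28}
  after event 2 (t=12: SET d = 26): {c=28, d=26}
  after event 3 (t=19: INC b by 12): {b=12, c=28, d=26}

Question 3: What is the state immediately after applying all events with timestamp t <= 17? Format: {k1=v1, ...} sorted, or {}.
Answer: {c=28, d=26}

Derivation:
Apply events with t <= 17 (2 events):
  after event 1 (t=2: SET c = 28): {c=28}
  after event 2 (t=12: SET d = 26): {c=28, d=26}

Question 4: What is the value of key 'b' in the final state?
Track key 'b' through all 6 events:
  event 1 (t=2: SET c = 28): b unchanged
  event 2 (t=12: SET d = 26): b unchanged
  event 3 (t=19: INC b by 12): b (absent) -> 12
  event 4 (t=23: SET b = 50): b 12 -> 50
  event 5 (t=25: SET b = -13): b 50 -> -13
  event 6 (t=29: SET b = 38): b -13 -> 38
Final: b = 38

Answer: 38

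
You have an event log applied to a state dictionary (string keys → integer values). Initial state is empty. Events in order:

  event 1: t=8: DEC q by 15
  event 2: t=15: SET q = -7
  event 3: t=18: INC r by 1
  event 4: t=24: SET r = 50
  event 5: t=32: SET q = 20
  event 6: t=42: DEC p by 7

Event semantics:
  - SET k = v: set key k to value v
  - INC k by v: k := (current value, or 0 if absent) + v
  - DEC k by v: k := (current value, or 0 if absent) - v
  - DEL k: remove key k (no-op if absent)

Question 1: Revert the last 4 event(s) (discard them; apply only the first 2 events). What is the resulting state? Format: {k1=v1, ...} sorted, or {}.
Answer: {q=-7}

Derivation:
Keep first 2 events (discard last 4):
  after event 1 (t=8: DEC q by 15): {q=-15}
  after event 2 (t=15: SET q = -7): {q=-7}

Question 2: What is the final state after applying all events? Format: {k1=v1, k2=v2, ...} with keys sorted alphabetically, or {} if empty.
Answer: {p=-7, q=20, r=50}

Derivation:
  after event 1 (t=8: DEC q by 15): {q=-15}
  after event 2 (t=15: SET q = -7): {q=-7}
  after event 3 (t=18: INC r by 1): {q=-7, r=1}
  after event 4 (t=24: SET r = 50): {q=-7, r=50}
  after event 5 (t=32: SET q = 20): {q=20, r=50}
  after event 6 (t=42: DEC p by 7): {p=-7, q=20, r=50}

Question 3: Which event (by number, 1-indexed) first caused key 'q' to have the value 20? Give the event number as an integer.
Answer: 5

Derivation:
Looking for first event where q becomes 20:
  event 1: q = -15
  event 2: q = -7
  event 3: q = -7
  event 4: q = -7
  event 5: q -7 -> 20  <-- first match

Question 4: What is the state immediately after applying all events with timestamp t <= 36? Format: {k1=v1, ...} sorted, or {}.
Apply events with t <= 36 (5 events):
  after event 1 (t=8: DEC q by 15): {q=-15}
  after event 2 (t=15: SET q = -7): {q=-7}
  after event 3 (t=18: INC r by 1): {q=-7, r=1}
  after event 4 (t=24: SET r = 50): {q=-7, r=50}
  after event 5 (t=32: SET q = 20): {q=20, r=50}

Answer: {q=20, r=50}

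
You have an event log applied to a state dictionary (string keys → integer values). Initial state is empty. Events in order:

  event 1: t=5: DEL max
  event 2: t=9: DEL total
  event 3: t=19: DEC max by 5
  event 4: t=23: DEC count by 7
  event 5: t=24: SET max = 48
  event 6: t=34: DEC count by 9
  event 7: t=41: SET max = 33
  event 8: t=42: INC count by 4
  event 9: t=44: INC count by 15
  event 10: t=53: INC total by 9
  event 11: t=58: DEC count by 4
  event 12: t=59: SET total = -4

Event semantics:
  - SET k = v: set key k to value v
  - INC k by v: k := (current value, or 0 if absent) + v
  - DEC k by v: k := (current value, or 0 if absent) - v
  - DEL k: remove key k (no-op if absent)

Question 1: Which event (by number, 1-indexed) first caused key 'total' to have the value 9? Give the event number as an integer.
Answer: 10

Derivation:
Looking for first event where total becomes 9:
  event 10: total (absent) -> 9  <-- first match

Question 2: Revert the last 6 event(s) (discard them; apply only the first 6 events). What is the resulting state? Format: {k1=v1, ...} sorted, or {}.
Keep first 6 events (discard last 6):
  after event 1 (t=5: DEL max): {}
  after event 2 (t=9: DEL total): {}
  after event 3 (t=19: DEC max by 5): {max=-5}
  after event 4 (t=23: DEC count by 7): {count=-7, max=-5}
  after event 5 (t=24: SET max = 48): {count=-7, max=48}
  after event 6 (t=34: DEC count by 9): {count=-16, max=48}

Answer: {count=-16, max=48}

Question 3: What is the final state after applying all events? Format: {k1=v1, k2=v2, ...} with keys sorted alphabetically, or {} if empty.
  after event 1 (t=5: DEL max): {}
  after event 2 (t=9: DEL total): {}
  after event 3 (t=19: DEC max by 5): {max=-5}
  after event 4 (t=23: DEC count by 7): {count=-7, max=-5}
  after event 5 (t=24: SET max = 48): {count=-7, max=48}
  after event 6 (t=34: DEC count by 9): {count=-16, max=48}
  after event 7 (t=41: SET max = 33): {count=-16, max=33}
  after event 8 (t=42: INC count by 4): {count=-12, max=33}
  after event 9 (t=44: INC count by 15): {count=3, max=33}
  after event 10 (t=53: INC total by 9): {count=3, max=33, total=9}
  after event 11 (t=58: DEC count by 4): {count=-1, max=33, total=9}
  after event 12 (t=59: SET total = -4): {count=-1, max=33, total=-4}

Answer: {count=-1, max=33, total=-4}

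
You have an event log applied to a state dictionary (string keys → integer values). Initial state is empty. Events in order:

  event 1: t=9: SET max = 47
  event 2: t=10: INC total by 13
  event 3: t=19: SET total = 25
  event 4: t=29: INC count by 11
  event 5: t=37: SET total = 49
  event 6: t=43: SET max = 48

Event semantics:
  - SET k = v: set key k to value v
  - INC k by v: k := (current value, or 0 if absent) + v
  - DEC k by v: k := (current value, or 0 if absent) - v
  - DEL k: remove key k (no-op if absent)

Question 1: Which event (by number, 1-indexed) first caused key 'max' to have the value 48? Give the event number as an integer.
Looking for first event where max becomes 48:
  event 1: max = 47
  event 2: max = 47
  event 3: max = 47
  event 4: max = 47
  event 5: max = 47
  event 6: max 47 -> 48  <-- first match

Answer: 6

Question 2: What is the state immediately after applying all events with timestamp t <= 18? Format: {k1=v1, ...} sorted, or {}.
Apply events with t <= 18 (2 events):
  after event 1 (t=9: SET max = 47): {max=47}
  after event 2 (t=10: INC total by 13): {max=47, total=13}

Answer: {max=47, total=13}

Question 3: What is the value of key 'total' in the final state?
Answer: 49

Derivation:
Track key 'total' through all 6 events:
  event 1 (t=9: SET max = 47): total unchanged
  event 2 (t=10: INC total by 13): total (absent) -> 13
  event 3 (t=19: SET total = 25): total 13 -> 25
  event 4 (t=29: INC count by 11): total unchanged
  event 5 (t=37: SET total = 49): total 25 -> 49
  event 6 (t=43: SET max = 48): total unchanged
Final: total = 49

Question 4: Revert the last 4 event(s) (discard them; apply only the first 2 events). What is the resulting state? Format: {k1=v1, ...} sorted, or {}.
Keep first 2 events (discard last 4):
  after event 1 (t=9: SET max = 47): {max=47}
  after event 2 (t=10: INC total by 13): {max=47, total=13}

Answer: {max=47, total=13}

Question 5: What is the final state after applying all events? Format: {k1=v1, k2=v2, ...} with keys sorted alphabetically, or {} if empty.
Answer: {count=11, max=48, total=49}

Derivation:
  after event 1 (t=9: SET max = 47): {max=47}
  after event 2 (t=10: INC total by 13): {max=47, total=13}
  after event 3 (t=19: SET total = 25): {max=47, total=25}
  after event 4 (t=29: INC count by 11): {count=11, max=47, total=25}
  after event 5 (t=37: SET total = 49): {count=11, max=47, total=49}
  after event 6 (t=43: SET max = 48): {count=11, max=48, total=49}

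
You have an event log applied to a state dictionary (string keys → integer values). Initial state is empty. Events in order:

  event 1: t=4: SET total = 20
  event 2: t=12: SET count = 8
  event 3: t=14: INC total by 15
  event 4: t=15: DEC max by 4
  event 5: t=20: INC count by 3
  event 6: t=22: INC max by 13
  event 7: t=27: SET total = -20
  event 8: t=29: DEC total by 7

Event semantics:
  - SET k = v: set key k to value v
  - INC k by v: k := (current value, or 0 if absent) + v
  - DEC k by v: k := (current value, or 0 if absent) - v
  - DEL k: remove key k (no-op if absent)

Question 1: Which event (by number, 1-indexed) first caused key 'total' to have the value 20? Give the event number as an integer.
Looking for first event where total becomes 20:
  event 1: total (absent) -> 20  <-- first match

Answer: 1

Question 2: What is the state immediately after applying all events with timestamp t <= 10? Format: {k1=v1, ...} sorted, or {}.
Apply events with t <= 10 (1 events):
  after event 1 (t=4: SET total = 20): {total=20}

Answer: {total=20}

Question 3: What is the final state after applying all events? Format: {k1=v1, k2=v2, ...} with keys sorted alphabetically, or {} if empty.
  after event 1 (t=4: SET total = 20): {total=20}
  after event 2 (t=12: SET count = 8): {count=8, total=20}
  after event 3 (t=14: INC total by 15): {count=8, total=35}
  after event 4 (t=15: DEC max by 4): {count=8, max=-4, total=35}
  after event 5 (t=20: INC count by 3): {count=11, max=-4, total=35}
  after event 6 (t=22: INC max by 13): {count=11, max=9, total=35}
  after event 7 (t=27: SET total = -20): {count=11, max=9, total=-20}
  after event 8 (t=29: DEC total by 7): {count=11, max=9, total=-27}

Answer: {count=11, max=9, total=-27}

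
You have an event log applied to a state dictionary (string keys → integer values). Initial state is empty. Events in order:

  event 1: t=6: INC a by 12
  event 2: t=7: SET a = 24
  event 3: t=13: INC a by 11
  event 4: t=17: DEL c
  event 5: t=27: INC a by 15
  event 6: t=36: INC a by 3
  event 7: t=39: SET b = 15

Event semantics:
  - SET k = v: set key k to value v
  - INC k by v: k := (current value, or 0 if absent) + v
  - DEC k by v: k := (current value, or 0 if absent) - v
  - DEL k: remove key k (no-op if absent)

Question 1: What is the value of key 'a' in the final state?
Track key 'a' through all 7 events:
  event 1 (t=6: INC a by 12): a (absent) -> 12
  event 2 (t=7: SET a = 24): a 12 -> 24
  event 3 (t=13: INC a by 11): a 24 -> 35
  event 4 (t=17: DEL c): a unchanged
  event 5 (t=27: INC a by 15): a 35 -> 50
  event 6 (t=36: INC a by 3): a 50 -> 53
  event 7 (t=39: SET b = 15): a unchanged
Final: a = 53

Answer: 53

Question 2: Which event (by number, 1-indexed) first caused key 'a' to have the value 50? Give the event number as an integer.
Looking for first event where a becomes 50:
  event 1: a = 12
  event 2: a = 24
  event 3: a = 35
  event 4: a = 35
  event 5: a 35 -> 50  <-- first match

Answer: 5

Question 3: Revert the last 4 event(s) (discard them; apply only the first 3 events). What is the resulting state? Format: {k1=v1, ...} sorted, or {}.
Keep first 3 events (discard last 4):
  after event 1 (t=6: INC a by 12): {a=12}
  after event 2 (t=7: SET a = 24): {a=24}
  after event 3 (t=13: INC a by 11): {a=35}

Answer: {a=35}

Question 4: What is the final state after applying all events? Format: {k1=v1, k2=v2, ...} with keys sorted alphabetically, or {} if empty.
Answer: {a=53, b=15}

Derivation:
  after event 1 (t=6: INC a by 12): {a=12}
  after event 2 (t=7: SET a = 24): {a=24}
  after event 3 (t=13: INC a by 11): {a=35}
  after event 4 (t=17: DEL c): {a=35}
  after event 5 (t=27: INC a by 15): {a=50}
  after event 6 (t=36: INC a by 3): {a=53}
  after event 7 (t=39: SET b = 15): {a=53, b=15}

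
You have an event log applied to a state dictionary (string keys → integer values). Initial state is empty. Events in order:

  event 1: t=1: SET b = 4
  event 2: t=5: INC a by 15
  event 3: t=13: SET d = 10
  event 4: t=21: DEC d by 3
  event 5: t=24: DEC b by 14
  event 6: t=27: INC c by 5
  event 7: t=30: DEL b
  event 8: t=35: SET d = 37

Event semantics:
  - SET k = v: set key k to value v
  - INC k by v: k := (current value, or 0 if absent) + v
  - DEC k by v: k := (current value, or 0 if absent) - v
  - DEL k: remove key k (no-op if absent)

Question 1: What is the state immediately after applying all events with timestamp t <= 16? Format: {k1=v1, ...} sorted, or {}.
Answer: {a=15, b=4, d=10}

Derivation:
Apply events with t <= 16 (3 events):
  after event 1 (t=1: SET b = 4): {b=4}
  after event 2 (t=5: INC a by 15): {a=15, b=4}
  after event 3 (t=13: SET d = 10): {a=15, b=4, d=10}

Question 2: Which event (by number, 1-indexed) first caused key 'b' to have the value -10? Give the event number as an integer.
Looking for first event where b becomes -10:
  event 1: b = 4
  event 2: b = 4
  event 3: b = 4
  event 4: b = 4
  event 5: b 4 -> -10  <-- first match

Answer: 5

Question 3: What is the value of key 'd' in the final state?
Track key 'd' through all 8 events:
  event 1 (t=1: SET b = 4): d unchanged
  event 2 (t=5: INC a by 15): d unchanged
  event 3 (t=13: SET d = 10): d (absent) -> 10
  event 4 (t=21: DEC d by 3): d 10 -> 7
  event 5 (t=24: DEC b by 14): d unchanged
  event 6 (t=27: INC c by 5): d unchanged
  event 7 (t=30: DEL b): d unchanged
  event 8 (t=35: SET d = 37): d 7 -> 37
Final: d = 37

Answer: 37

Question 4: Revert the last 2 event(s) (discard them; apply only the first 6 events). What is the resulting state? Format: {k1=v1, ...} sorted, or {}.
Answer: {a=15, b=-10, c=5, d=7}

Derivation:
Keep first 6 events (discard last 2):
  after event 1 (t=1: SET b = 4): {b=4}
  after event 2 (t=5: INC a by 15): {a=15, b=4}
  after event 3 (t=13: SET d = 10): {a=15, b=4, d=10}
  after event 4 (t=21: DEC d by 3): {a=15, b=4, d=7}
  after event 5 (t=24: DEC b by 14): {a=15, b=-10, d=7}
  after event 6 (t=27: INC c by 5): {a=15, b=-10, c=5, d=7}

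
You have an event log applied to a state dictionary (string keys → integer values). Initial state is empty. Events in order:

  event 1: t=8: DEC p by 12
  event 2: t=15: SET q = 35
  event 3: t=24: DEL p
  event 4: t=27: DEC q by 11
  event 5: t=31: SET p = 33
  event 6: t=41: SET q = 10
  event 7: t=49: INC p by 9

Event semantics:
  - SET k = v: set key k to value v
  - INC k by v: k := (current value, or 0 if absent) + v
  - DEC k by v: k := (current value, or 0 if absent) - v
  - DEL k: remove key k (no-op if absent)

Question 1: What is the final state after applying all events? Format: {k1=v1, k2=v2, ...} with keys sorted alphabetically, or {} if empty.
Answer: {p=42, q=10}

Derivation:
  after event 1 (t=8: DEC p by 12): {p=-12}
  after event 2 (t=15: SET q = 35): {p=-12, q=35}
  after event 3 (t=24: DEL p): {q=35}
  after event 4 (t=27: DEC q by 11): {q=24}
  after event 5 (t=31: SET p = 33): {p=33, q=24}
  after event 6 (t=41: SET q = 10): {p=33, q=10}
  after event 7 (t=49: INC p by 9): {p=42, q=10}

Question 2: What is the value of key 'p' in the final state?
Track key 'p' through all 7 events:
  event 1 (t=8: DEC p by 12): p (absent) -> -12
  event 2 (t=15: SET q = 35): p unchanged
  event 3 (t=24: DEL p): p -12 -> (absent)
  event 4 (t=27: DEC q by 11): p unchanged
  event 5 (t=31: SET p = 33): p (absent) -> 33
  event 6 (t=41: SET q = 10): p unchanged
  event 7 (t=49: INC p by 9): p 33 -> 42
Final: p = 42

Answer: 42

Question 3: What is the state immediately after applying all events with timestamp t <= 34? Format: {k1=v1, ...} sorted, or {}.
Answer: {p=33, q=24}

Derivation:
Apply events with t <= 34 (5 events):
  after event 1 (t=8: DEC p by 12): {p=-12}
  after event 2 (t=15: SET q = 35): {p=-12, q=35}
  after event 3 (t=24: DEL p): {q=35}
  after event 4 (t=27: DEC q by 11): {q=24}
  after event 5 (t=31: SET p = 33): {p=33, q=24}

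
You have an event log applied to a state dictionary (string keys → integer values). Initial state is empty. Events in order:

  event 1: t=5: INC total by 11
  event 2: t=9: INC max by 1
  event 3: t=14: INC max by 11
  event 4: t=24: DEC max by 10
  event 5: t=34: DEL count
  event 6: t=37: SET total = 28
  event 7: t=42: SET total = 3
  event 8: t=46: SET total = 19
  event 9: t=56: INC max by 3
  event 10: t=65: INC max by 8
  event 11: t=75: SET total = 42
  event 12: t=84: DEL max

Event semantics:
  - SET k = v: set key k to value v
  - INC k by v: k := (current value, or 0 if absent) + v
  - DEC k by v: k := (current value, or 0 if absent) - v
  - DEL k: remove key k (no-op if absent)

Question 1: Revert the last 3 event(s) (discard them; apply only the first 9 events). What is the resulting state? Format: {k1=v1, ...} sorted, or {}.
Keep first 9 events (discard last 3):
  after event 1 (t=5: INC total by 11): {total=11}
  after event 2 (t=9: INC max by 1): {max=1, total=11}
  after event 3 (t=14: INC max by 11): {max=12, total=11}
  after event 4 (t=24: DEC max by 10): {max=2, total=11}
  after event 5 (t=34: DEL count): {max=2, total=11}
  after event 6 (t=37: SET total = 28): {max=2, total=28}
  after event 7 (t=42: SET total = 3): {max=2, total=3}
  after event 8 (t=46: SET total = 19): {max=2, total=19}
  after event 9 (t=56: INC max by 3): {max=5, total=19}

Answer: {max=5, total=19}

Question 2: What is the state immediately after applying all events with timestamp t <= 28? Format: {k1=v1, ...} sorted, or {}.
Answer: {max=2, total=11}

Derivation:
Apply events with t <= 28 (4 events):
  after event 1 (t=5: INC total by 11): {total=11}
  after event 2 (t=9: INC max by 1): {max=1, total=11}
  after event 3 (t=14: INC max by 11): {max=12, total=11}
  after event 4 (t=24: DEC max by 10): {max=2, total=11}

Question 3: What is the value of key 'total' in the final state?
Track key 'total' through all 12 events:
  event 1 (t=5: INC total by 11): total (absent) -> 11
  event 2 (t=9: INC max by 1): total unchanged
  event 3 (t=14: INC max by 11): total unchanged
  event 4 (t=24: DEC max by 10): total unchanged
  event 5 (t=34: DEL count): total unchanged
  event 6 (t=37: SET total = 28): total 11 -> 28
  event 7 (t=42: SET total = 3): total 28 -> 3
  event 8 (t=46: SET total = 19): total 3 -> 19
  event 9 (t=56: INC max by 3): total unchanged
  event 10 (t=65: INC max by 8): total unchanged
  event 11 (t=75: SET total = 42): total 19 -> 42
  event 12 (t=84: DEL max): total unchanged
Final: total = 42

Answer: 42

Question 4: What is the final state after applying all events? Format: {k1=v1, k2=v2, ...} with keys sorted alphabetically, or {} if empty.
  after event 1 (t=5: INC total by 11): {total=11}
  after event 2 (t=9: INC max by 1): {max=1, total=11}
  after event 3 (t=14: INC max by 11): {max=12, total=11}
  after event 4 (t=24: DEC max by 10): {max=2, total=11}
  after event 5 (t=34: DEL count): {max=2, total=11}
  after event 6 (t=37: SET total = 28): {max=2, total=28}
  after event 7 (t=42: SET total = 3): {max=2, total=3}
  after event 8 (t=46: SET total = 19): {max=2, total=19}
  after event 9 (t=56: INC max by 3): {max=5, total=19}
  after event 10 (t=65: INC max by 8): {max=13, total=19}
  after event 11 (t=75: SET total = 42): {max=13, total=42}
  after event 12 (t=84: DEL max): {total=42}

Answer: {total=42}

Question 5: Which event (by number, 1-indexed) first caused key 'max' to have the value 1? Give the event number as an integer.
Looking for first event where max becomes 1:
  event 2: max (absent) -> 1  <-- first match

Answer: 2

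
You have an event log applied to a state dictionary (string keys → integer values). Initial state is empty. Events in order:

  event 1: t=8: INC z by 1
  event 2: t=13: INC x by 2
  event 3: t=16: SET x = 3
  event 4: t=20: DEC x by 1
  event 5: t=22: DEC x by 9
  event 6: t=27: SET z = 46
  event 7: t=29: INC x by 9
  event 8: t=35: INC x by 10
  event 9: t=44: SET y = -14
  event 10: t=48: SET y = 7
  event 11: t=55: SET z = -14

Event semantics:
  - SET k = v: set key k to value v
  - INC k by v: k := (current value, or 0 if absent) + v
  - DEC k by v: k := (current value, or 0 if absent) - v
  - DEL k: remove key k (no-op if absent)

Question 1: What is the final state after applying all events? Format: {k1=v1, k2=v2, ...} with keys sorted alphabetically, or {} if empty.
  after event 1 (t=8: INC z by 1): {z=1}
  after event 2 (t=13: INC x by 2): {x=2, z=1}
  after event 3 (t=16: SET x = 3): {x=3, z=1}
  after event 4 (t=20: DEC x by 1): {x=2, z=1}
  after event 5 (t=22: DEC x by 9): {x=-7, z=1}
  after event 6 (t=27: SET z = 46): {x=-7, z=46}
  after event 7 (t=29: INC x by 9): {x=2, z=46}
  after event 8 (t=35: INC x by 10): {x=12, z=46}
  after event 9 (t=44: SET y = -14): {x=12, y=-14, z=46}
  after event 10 (t=48: SET y = 7): {x=12, y=7, z=46}
  after event 11 (t=55: SET z = -14): {x=12, y=7, z=-14}

Answer: {x=12, y=7, z=-14}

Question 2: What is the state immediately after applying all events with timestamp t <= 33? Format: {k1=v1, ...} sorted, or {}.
Answer: {x=2, z=46}

Derivation:
Apply events with t <= 33 (7 events):
  after event 1 (t=8: INC z by 1): {z=1}
  after event 2 (t=13: INC x by 2): {x=2, z=1}
  after event 3 (t=16: SET x = 3): {x=3, z=1}
  after event 4 (t=20: DEC x by 1): {x=2, z=1}
  after event 5 (t=22: DEC x by 9): {x=-7, z=1}
  after event 6 (t=27: SET z = 46): {x=-7, z=46}
  after event 7 (t=29: INC x by 9): {x=2, z=46}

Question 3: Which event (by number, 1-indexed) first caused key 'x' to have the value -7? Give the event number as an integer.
Answer: 5

Derivation:
Looking for first event where x becomes -7:
  event 2: x = 2
  event 3: x = 3
  event 4: x = 2
  event 5: x 2 -> -7  <-- first match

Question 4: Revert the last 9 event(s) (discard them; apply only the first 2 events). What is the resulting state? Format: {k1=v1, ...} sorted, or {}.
Answer: {x=2, z=1}

Derivation:
Keep first 2 events (discard last 9):
  after event 1 (t=8: INC z by 1): {z=1}
  after event 2 (t=13: INC x by 2): {x=2, z=1}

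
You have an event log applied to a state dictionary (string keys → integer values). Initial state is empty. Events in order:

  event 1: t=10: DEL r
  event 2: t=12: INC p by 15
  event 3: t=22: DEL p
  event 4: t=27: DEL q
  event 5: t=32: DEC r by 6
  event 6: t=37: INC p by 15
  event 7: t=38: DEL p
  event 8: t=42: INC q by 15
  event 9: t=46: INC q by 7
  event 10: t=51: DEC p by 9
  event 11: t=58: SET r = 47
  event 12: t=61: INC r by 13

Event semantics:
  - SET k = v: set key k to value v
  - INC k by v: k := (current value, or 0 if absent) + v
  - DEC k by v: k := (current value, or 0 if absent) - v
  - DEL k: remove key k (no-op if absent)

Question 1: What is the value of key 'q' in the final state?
Answer: 22

Derivation:
Track key 'q' through all 12 events:
  event 1 (t=10: DEL r): q unchanged
  event 2 (t=12: INC p by 15): q unchanged
  event 3 (t=22: DEL p): q unchanged
  event 4 (t=27: DEL q): q (absent) -> (absent)
  event 5 (t=32: DEC r by 6): q unchanged
  event 6 (t=37: INC p by 15): q unchanged
  event 7 (t=38: DEL p): q unchanged
  event 8 (t=42: INC q by 15): q (absent) -> 15
  event 9 (t=46: INC q by 7): q 15 -> 22
  event 10 (t=51: DEC p by 9): q unchanged
  event 11 (t=58: SET r = 47): q unchanged
  event 12 (t=61: INC r by 13): q unchanged
Final: q = 22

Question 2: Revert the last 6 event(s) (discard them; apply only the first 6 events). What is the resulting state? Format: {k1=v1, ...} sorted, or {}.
Answer: {p=15, r=-6}

Derivation:
Keep first 6 events (discard last 6):
  after event 1 (t=10: DEL r): {}
  after event 2 (t=12: INC p by 15): {p=15}
  after event 3 (t=22: DEL p): {}
  after event 4 (t=27: DEL q): {}
  after event 5 (t=32: DEC r by 6): {r=-6}
  after event 6 (t=37: INC p by 15): {p=15, r=-6}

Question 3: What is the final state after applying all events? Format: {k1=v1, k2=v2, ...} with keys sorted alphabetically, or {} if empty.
  after event 1 (t=10: DEL r): {}
  after event 2 (t=12: INC p by 15): {p=15}
  after event 3 (t=22: DEL p): {}
  after event 4 (t=27: DEL q): {}
  after event 5 (t=32: DEC r by 6): {r=-6}
  after event 6 (t=37: INC p by 15): {p=15, r=-6}
  after event 7 (t=38: DEL p): {r=-6}
  after event 8 (t=42: INC q by 15): {q=15, r=-6}
  after event 9 (t=46: INC q by 7): {q=22, r=-6}
  after event 10 (t=51: DEC p by 9): {p=-9, q=22, r=-6}
  after event 11 (t=58: SET r = 47): {p=-9, q=22, r=47}
  after event 12 (t=61: INC r by 13): {p=-9, q=22, r=60}

Answer: {p=-9, q=22, r=60}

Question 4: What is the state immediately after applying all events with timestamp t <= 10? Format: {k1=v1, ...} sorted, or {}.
Answer: {}

Derivation:
Apply events with t <= 10 (1 events):
  after event 1 (t=10: DEL r): {}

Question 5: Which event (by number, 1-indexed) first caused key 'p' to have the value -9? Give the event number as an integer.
Looking for first event where p becomes -9:
  event 2: p = 15
  event 3: p = (absent)
  event 6: p = 15
  event 7: p = (absent)
  event 10: p (absent) -> -9  <-- first match

Answer: 10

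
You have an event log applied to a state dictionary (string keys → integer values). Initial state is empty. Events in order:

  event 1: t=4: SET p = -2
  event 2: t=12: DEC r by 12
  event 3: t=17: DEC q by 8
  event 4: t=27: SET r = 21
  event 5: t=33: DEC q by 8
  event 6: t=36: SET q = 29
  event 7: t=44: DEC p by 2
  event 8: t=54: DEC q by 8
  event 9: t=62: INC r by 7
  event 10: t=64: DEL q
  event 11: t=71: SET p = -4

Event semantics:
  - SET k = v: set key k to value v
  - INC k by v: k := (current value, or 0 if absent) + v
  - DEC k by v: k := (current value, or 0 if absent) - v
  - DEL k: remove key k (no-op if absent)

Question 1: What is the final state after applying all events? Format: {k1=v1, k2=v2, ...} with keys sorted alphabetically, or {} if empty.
Answer: {p=-4, r=28}

Derivation:
  after event 1 (t=4: SET p = -2): {p=-2}
  after event 2 (t=12: DEC r by 12): {p=-2, r=-12}
  after event 3 (t=17: DEC q by 8): {p=-2, q=-8, r=-12}
  after event 4 (t=27: SET r = 21): {p=-2, q=-8, r=21}
  after event 5 (t=33: DEC q by 8): {p=-2, q=-16, r=21}
  after event 6 (t=36: SET q = 29): {p=-2, q=29, r=21}
  after event 7 (t=44: DEC p by 2): {p=-4, q=29, r=21}
  after event 8 (t=54: DEC q by 8): {p=-4, q=21, r=21}
  after event 9 (t=62: INC r by 7): {p=-4, q=21, r=28}
  after event 10 (t=64: DEL q): {p=-4, r=28}
  after event 11 (t=71: SET p = -4): {p=-4, r=28}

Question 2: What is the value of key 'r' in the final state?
Track key 'r' through all 11 events:
  event 1 (t=4: SET p = -2): r unchanged
  event 2 (t=12: DEC r by 12): r (absent) -> -12
  event 3 (t=17: DEC q by 8): r unchanged
  event 4 (t=27: SET r = 21): r -12 -> 21
  event 5 (t=33: DEC q by 8): r unchanged
  event 6 (t=36: SET q = 29): r unchanged
  event 7 (t=44: DEC p by 2): r unchanged
  event 8 (t=54: DEC q by 8): r unchanged
  event 9 (t=62: INC r by 7): r 21 -> 28
  event 10 (t=64: DEL q): r unchanged
  event 11 (t=71: SET p = -4): r unchanged
Final: r = 28

Answer: 28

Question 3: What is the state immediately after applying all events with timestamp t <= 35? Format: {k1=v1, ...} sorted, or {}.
Answer: {p=-2, q=-16, r=21}

Derivation:
Apply events with t <= 35 (5 events):
  after event 1 (t=4: SET p = -2): {p=-2}
  after event 2 (t=12: DEC r by 12): {p=-2, r=-12}
  after event 3 (t=17: DEC q by 8): {p=-2, q=-8, r=-12}
  after event 4 (t=27: SET r = 21): {p=-2, q=-8, r=21}
  after event 5 (t=33: DEC q by 8): {p=-2, q=-16, r=21}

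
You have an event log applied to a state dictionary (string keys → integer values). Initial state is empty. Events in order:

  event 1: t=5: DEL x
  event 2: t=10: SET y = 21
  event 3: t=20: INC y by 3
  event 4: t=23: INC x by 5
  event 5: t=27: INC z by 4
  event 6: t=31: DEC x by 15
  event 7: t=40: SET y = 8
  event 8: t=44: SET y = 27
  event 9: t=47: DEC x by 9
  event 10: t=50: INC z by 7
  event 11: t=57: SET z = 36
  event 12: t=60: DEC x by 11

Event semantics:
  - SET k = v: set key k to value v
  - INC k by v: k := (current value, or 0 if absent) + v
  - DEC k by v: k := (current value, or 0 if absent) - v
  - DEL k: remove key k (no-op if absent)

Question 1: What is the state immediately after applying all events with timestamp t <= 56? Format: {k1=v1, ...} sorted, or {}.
Answer: {x=-19, y=27, z=11}

Derivation:
Apply events with t <= 56 (10 events):
  after event 1 (t=5: DEL x): {}
  after event 2 (t=10: SET y = 21): {y=21}
  after event 3 (t=20: INC y by 3): {y=24}
  after event 4 (t=23: INC x by 5): {x=5, y=24}
  after event 5 (t=27: INC z by 4): {x=5, y=24, z=4}
  after event 6 (t=31: DEC x by 15): {x=-10, y=24, z=4}
  after event 7 (t=40: SET y = 8): {x=-10, y=8, z=4}
  after event 8 (t=44: SET y = 27): {x=-10, y=27, z=4}
  after event 9 (t=47: DEC x by 9): {x=-19, y=27, z=4}
  after event 10 (t=50: INC z by 7): {x=-19, y=27, z=11}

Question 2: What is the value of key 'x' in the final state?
Answer: -30

Derivation:
Track key 'x' through all 12 events:
  event 1 (t=5: DEL x): x (absent) -> (absent)
  event 2 (t=10: SET y = 21): x unchanged
  event 3 (t=20: INC y by 3): x unchanged
  event 4 (t=23: INC x by 5): x (absent) -> 5
  event 5 (t=27: INC z by 4): x unchanged
  event 6 (t=31: DEC x by 15): x 5 -> -10
  event 7 (t=40: SET y = 8): x unchanged
  event 8 (t=44: SET y = 27): x unchanged
  event 9 (t=47: DEC x by 9): x -10 -> -19
  event 10 (t=50: INC z by 7): x unchanged
  event 11 (t=57: SET z = 36): x unchanged
  event 12 (t=60: DEC x by 11): x -19 -> -30
Final: x = -30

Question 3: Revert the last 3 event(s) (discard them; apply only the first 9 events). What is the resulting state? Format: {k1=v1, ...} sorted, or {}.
Keep first 9 events (discard last 3):
  after event 1 (t=5: DEL x): {}
  after event 2 (t=10: SET y = 21): {y=21}
  after event 3 (t=20: INC y by 3): {y=24}
  after event 4 (t=23: INC x by 5): {x=5, y=24}
  after event 5 (t=27: INC z by 4): {x=5, y=24, z=4}
  after event 6 (t=31: DEC x by 15): {x=-10, y=24, z=4}
  after event 7 (t=40: SET y = 8): {x=-10, y=8, z=4}
  after event 8 (t=44: SET y = 27): {x=-10, y=27, z=4}
  after event 9 (t=47: DEC x by 9): {x=-19, y=27, z=4}

Answer: {x=-19, y=27, z=4}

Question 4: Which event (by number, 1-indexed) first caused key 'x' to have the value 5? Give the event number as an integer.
Looking for first event where x becomes 5:
  event 4: x (absent) -> 5  <-- first match

Answer: 4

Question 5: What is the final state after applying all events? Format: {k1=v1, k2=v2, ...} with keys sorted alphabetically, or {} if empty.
Answer: {x=-30, y=27, z=36}

Derivation:
  after event 1 (t=5: DEL x): {}
  after event 2 (t=10: SET y = 21): {y=21}
  after event 3 (t=20: INC y by 3): {y=24}
  after event 4 (t=23: INC x by 5): {x=5, y=24}
  after event 5 (t=27: INC z by 4): {x=5, y=24, z=4}
  after event 6 (t=31: DEC x by 15): {x=-10, y=24, z=4}
  after event 7 (t=40: SET y = 8): {x=-10, y=8, z=4}
  after event 8 (t=44: SET y = 27): {x=-10, y=27, z=4}
  after event 9 (t=47: DEC x by 9): {x=-19, y=27, z=4}
  after event 10 (t=50: INC z by 7): {x=-19, y=27, z=11}
  after event 11 (t=57: SET z = 36): {x=-19, y=27, z=36}
  after event 12 (t=60: DEC x by 11): {x=-30, y=27, z=36}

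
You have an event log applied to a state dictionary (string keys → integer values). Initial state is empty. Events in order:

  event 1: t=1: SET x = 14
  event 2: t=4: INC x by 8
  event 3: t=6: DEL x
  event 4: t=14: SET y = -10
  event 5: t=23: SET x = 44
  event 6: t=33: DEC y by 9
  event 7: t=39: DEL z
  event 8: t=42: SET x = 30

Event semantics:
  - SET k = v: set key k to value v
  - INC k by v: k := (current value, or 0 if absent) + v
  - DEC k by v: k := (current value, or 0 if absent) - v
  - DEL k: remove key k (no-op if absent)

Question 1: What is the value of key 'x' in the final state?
Answer: 30

Derivation:
Track key 'x' through all 8 events:
  event 1 (t=1: SET x = 14): x (absent) -> 14
  event 2 (t=4: INC x by 8): x 14 -> 22
  event 3 (t=6: DEL x): x 22 -> (absent)
  event 4 (t=14: SET y = -10): x unchanged
  event 5 (t=23: SET x = 44): x (absent) -> 44
  event 6 (t=33: DEC y by 9): x unchanged
  event 7 (t=39: DEL z): x unchanged
  event 8 (t=42: SET x = 30): x 44 -> 30
Final: x = 30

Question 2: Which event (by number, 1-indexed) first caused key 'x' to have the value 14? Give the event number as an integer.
Looking for first event where x becomes 14:
  event 1: x (absent) -> 14  <-- first match

Answer: 1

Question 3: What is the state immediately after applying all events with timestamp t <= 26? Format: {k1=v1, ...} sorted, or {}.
Answer: {x=44, y=-10}

Derivation:
Apply events with t <= 26 (5 events):
  after event 1 (t=1: SET x = 14): {x=14}
  after event 2 (t=4: INC x by 8): {x=22}
  after event 3 (t=6: DEL x): {}
  after event 4 (t=14: SET y = -10): {y=-10}
  after event 5 (t=23: SET x = 44): {x=44, y=-10}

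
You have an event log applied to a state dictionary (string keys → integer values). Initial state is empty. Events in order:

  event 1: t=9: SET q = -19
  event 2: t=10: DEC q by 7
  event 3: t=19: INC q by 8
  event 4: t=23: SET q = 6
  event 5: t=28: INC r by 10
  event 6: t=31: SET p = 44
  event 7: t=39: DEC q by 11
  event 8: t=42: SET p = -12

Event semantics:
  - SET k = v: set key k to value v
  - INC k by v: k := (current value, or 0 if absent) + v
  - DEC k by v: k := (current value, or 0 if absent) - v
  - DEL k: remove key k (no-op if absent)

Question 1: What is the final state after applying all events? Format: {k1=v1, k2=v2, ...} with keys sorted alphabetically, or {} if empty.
Answer: {p=-12, q=-5, r=10}

Derivation:
  after event 1 (t=9: SET q = -19): {q=-19}
  after event 2 (t=10: DEC q by 7): {q=-26}
  after event 3 (t=19: INC q by 8): {q=-18}
  after event 4 (t=23: SET q = 6): {q=6}
  after event 5 (t=28: INC r by 10): {q=6, r=10}
  after event 6 (t=31: SET p = 44): {p=44, q=6, r=10}
  after event 7 (t=39: DEC q by 11): {p=44, q=-5, r=10}
  after event 8 (t=42: SET p = -12): {p=-12, q=-5, r=10}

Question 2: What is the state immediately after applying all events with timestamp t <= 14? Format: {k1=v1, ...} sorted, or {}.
Answer: {q=-26}

Derivation:
Apply events with t <= 14 (2 events):
  after event 1 (t=9: SET q = -19): {q=-19}
  after event 2 (t=10: DEC q by 7): {q=-26}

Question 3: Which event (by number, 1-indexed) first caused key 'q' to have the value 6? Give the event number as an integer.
Looking for first event where q becomes 6:
  event 1: q = -19
  event 2: q = -26
  event 3: q = -18
  event 4: q -18 -> 6  <-- first match

Answer: 4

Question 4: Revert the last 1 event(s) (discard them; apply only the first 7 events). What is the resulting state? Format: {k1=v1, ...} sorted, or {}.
Keep first 7 events (discard last 1):
  after event 1 (t=9: SET q = -19): {q=-19}
  after event 2 (t=10: DEC q by 7): {q=-26}
  after event 3 (t=19: INC q by 8): {q=-18}
  after event 4 (t=23: SET q = 6): {q=6}
  after event 5 (t=28: INC r by 10): {q=6, r=10}
  after event 6 (t=31: SET p = 44): {p=44, q=6, r=10}
  after event 7 (t=39: DEC q by 11): {p=44, q=-5, r=10}

Answer: {p=44, q=-5, r=10}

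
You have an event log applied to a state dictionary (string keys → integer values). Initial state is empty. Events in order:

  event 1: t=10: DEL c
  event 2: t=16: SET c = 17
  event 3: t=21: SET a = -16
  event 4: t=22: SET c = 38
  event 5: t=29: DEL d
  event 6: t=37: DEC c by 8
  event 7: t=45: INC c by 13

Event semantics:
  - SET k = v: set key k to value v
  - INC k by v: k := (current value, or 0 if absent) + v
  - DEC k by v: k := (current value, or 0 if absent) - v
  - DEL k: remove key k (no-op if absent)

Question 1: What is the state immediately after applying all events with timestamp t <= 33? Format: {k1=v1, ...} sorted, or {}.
Apply events with t <= 33 (5 events):
  after event 1 (t=10: DEL c): {}
  after event 2 (t=16: SET c = 17): {c=17}
  after event 3 (t=21: SET a = -16): {a=-16, c=17}
  after event 4 (t=22: SET c = 38): {a=-16, c=38}
  after event 5 (t=29: DEL d): {a=-16, c=38}

Answer: {a=-16, c=38}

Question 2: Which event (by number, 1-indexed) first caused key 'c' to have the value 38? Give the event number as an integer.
Answer: 4

Derivation:
Looking for first event where c becomes 38:
  event 2: c = 17
  event 3: c = 17
  event 4: c 17 -> 38  <-- first match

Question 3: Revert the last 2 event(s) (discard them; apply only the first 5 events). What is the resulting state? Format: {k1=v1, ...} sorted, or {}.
Answer: {a=-16, c=38}

Derivation:
Keep first 5 events (discard last 2):
  after event 1 (t=10: DEL c): {}
  after event 2 (t=16: SET c = 17): {c=17}
  after event 3 (t=21: SET a = -16): {a=-16, c=17}
  after event 4 (t=22: SET c = 38): {a=-16, c=38}
  after event 5 (t=29: DEL d): {a=-16, c=38}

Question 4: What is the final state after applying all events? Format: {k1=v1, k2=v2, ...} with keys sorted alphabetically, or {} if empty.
Answer: {a=-16, c=43}

Derivation:
  after event 1 (t=10: DEL c): {}
  after event 2 (t=16: SET c = 17): {c=17}
  after event 3 (t=21: SET a = -16): {a=-16, c=17}
  after event 4 (t=22: SET c = 38): {a=-16, c=38}
  after event 5 (t=29: DEL d): {a=-16, c=38}
  after event 6 (t=37: DEC c by 8): {a=-16, c=30}
  after event 7 (t=45: INC c by 13): {a=-16, c=43}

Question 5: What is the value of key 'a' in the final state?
Answer: -16

Derivation:
Track key 'a' through all 7 events:
  event 1 (t=10: DEL c): a unchanged
  event 2 (t=16: SET c = 17): a unchanged
  event 3 (t=21: SET a = -16): a (absent) -> -16
  event 4 (t=22: SET c = 38): a unchanged
  event 5 (t=29: DEL d): a unchanged
  event 6 (t=37: DEC c by 8): a unchanged
  event 7 (t=45: INC c by 13): a unchanged
Final: a = -16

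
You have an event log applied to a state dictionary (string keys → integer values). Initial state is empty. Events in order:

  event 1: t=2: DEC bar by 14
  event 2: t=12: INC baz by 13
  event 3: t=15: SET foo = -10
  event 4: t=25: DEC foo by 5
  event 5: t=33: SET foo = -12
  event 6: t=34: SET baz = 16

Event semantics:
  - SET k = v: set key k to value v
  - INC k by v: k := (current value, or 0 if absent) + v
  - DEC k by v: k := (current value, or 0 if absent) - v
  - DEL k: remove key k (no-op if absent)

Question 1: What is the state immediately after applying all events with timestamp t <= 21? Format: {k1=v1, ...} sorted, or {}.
Apply events with t <= 21 (3 events):
  after event 1 (t=2: DEC bar by 14): {bar=-14}
  after event 2 (t=12: INC baz by 13): {bar=-14, baz=13}
  after event 3 (t=15: SET foo = -10): {bar=-14, baz=13, foo=-10}

Answer: {bar=-14, baz=13, foo=-10}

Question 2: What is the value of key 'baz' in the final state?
Answer: 16

Derivation:
Track key 'baz' through all 6 events:
  event 1 (t=2: DEC bar by 14): baz unchanged
  event 2 (t=12: INC baz by 13): baz (absent) -> 13
  event 3 (t=15: SET foo = -10): baz unchanged
  event 4 (t=25: DEC foo by 5): baz unchanged
  event 5 (t=33: SET foo = -12): baz unchanged
  event 6 (t=34: SET baz = 16): baz 13 -> 16
Final: baz = 16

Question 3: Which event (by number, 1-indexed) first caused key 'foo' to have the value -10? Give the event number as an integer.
Looking for first event where foo becomes -10:
  event 3: foo (absent) -> -10  <-- first match

Answer: 3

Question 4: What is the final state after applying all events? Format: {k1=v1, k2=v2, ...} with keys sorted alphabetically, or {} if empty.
  after event 1 (t=2: DEC bar by 14): {bar=-14}
  after event 2 (t=12: INC baz by 13): {bar=-14, baz=13}
  after event 3 (t=15: SET foo = -10): {bar=-14, baz=13, foo=-10}
  after event 4 (t=25: DEC foo by 5): {bar=-14, baz=13, foo=-15}
  after event 5 (t=33: SET foo = -12): {bar=-14, baz=13, foo=-12}
  after event 6 (t=34: SET baz = 16): {bar=-14, baz=16, foo=-12}

Answer: {bar=-14, baz=16, foo=-12}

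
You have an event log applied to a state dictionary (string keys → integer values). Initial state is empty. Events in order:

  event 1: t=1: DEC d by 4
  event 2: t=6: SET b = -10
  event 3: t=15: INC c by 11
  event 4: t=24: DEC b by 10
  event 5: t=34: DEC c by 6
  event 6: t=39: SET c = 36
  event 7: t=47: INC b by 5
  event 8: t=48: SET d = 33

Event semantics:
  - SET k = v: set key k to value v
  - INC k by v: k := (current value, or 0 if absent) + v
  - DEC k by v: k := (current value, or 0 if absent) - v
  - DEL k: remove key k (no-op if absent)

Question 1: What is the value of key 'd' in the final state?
Track key 'd' through all 8 events:
  event 1 (t=1: DEC d by 4): d (absent) -> -4
  event 2 (t=6: SET b = -10): d unchanged
  event 3 (t=15: INC c by 11): d unchanged
  event 4 (t=24: DEC b by 10): d unchanged
  event 5 (t=34: DEC c by 6): d unchanged
  event 6 (t=39: SET c = 36): d unchanged
  event 7 (t=47: INC b by 5): d unchanged
  event 8 (t=48: SET d = 33): d -4 -> 33
Final: d = 33

Answer: 33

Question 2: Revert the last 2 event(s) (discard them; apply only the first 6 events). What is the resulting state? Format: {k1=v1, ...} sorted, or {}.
Answer: {b=-20, c=36, d=-4}

Derivation:
Keep first 6 events (discard last 2):
  after event 1 (t=1: DEC d by 4): {d=-4}
  after event 2 (t=6: SET b = -10): {b=-10, d=-4}
  after event 3 (t=15: INC c by 11): {b=-10, c=11, d=-4}
  after event 4 (t=24: DEC b by 10): {b=-20, c=11, d=-4}
  after event 5 (t=34: DEC c by 6): {b=-20, c=5, d=-4}
  after event 6 (t=39: SET c = 36): {b=-20, c=36, d=-4}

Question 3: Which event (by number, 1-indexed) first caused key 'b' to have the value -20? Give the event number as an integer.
Looking for first event where b becomes -20:
  event 2: b = -10
  event 3: b = -10
  event 4: b -10 -> -20  <-- first match

Answer: 4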